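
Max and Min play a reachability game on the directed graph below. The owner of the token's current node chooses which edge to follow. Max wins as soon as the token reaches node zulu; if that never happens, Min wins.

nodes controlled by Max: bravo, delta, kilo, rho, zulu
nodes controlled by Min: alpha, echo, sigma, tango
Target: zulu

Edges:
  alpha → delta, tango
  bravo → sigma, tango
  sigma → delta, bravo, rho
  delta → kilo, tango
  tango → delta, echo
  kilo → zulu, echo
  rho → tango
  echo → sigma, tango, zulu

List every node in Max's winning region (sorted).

delta, kilo, zulu

A0 = {zulu}
A1: add {kilo} — kilo (Max) has kilo→zulu.
A2: add {delta} — delta (Max) has delta→kilo.
A3 = A2; e.g. alpha (Min) can still go to tango. Fixed point.
Max's winning region = {delta, kilo, zulu}.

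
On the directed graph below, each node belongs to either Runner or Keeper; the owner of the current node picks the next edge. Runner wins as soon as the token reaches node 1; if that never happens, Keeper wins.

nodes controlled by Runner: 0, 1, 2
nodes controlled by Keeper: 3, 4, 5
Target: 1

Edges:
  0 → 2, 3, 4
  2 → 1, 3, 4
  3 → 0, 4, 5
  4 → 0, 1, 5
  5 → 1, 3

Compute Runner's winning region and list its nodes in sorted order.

A0 = {1}
A1: add {2} — 2 (Runner) has 2→1.
A2: add {0} — 0 (Runner) has 0→2.
A3 = A2; e.g. 3 (Keeper) can still go to 4. Fixed point.
Runner's winning region = {0, 1, 2}.

0, 1, 2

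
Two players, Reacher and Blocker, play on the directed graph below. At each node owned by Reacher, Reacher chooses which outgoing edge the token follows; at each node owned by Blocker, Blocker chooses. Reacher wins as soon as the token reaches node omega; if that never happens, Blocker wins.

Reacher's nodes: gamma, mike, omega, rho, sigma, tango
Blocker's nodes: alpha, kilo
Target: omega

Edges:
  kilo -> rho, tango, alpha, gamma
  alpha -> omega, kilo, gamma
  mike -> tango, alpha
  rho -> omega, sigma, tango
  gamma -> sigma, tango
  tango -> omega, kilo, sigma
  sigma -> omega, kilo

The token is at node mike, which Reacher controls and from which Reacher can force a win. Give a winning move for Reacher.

tango

A0 = {omega}
A1: add {rho, sigma, tango} — sigma (Reacher) has sigma→omega; rho (Reacher) has rho→omega; tango (Reacher) has tango→omega.
A2: add {gamma, mike} — mike (Reacher) has mike→tango; gamma (Reacher) has gamma→sigma.
A3 = A2; e.g. kilo (Blocker) can still go to alpha. Fixed point.
From mike, successor tango is in the attractor (rank 1); the other successor alpha is not.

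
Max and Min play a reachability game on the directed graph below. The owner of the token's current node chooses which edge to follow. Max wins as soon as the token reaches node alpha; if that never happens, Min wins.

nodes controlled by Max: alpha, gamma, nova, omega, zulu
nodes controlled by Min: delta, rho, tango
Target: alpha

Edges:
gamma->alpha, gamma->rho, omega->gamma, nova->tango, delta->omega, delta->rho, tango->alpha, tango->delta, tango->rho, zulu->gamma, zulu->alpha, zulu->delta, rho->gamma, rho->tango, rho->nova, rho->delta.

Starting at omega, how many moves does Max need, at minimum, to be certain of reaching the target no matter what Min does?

A0 = {alpha}
A1: add {gamma, zulu} — gamma (Max) has gamma→alpha; zulu (Max) has zulu→alpha.
A2: add {omega} — omega (Max) has omega→gamma.
A3 = A2; e.g. tango (Min) can still go to delta. Fixed point.
omega enters the attractor at level 2, so Max can force the target in 2 moves from there.

2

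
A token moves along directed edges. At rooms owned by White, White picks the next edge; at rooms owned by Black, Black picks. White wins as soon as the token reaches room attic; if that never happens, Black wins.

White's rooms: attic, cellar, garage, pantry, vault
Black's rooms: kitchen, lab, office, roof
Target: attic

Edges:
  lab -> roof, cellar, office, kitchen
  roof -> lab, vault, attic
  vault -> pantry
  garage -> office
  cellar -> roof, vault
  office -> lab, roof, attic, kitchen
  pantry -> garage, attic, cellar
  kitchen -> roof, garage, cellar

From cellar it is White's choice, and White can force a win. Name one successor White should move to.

A0 = {attic}
A1: add {pantry} — pantry (White) has pantry→attic.
A2: add {vault} — vault (White) has vault→pantry.
A3: add {cellar} — cellar (White) has cellar→vault.
A4 = A3; e.g. lab (Black) can still go to roof. Fixed point.
From cellar, successor vault is in the attractor (rank 2); the other successor roof is not.

vault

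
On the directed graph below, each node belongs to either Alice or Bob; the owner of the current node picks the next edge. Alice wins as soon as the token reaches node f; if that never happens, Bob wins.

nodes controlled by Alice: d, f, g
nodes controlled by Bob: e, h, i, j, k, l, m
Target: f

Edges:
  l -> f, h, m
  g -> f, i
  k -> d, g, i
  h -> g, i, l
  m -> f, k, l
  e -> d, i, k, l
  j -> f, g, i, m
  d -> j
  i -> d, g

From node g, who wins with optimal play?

A0 = {f}
A1: add {g} — g (Alice) has g→f.
A2 = A1; e.g. d (Alice) has no edge into A1. Fixed point.
g ∈ A1, so Alice can force the target.

Alice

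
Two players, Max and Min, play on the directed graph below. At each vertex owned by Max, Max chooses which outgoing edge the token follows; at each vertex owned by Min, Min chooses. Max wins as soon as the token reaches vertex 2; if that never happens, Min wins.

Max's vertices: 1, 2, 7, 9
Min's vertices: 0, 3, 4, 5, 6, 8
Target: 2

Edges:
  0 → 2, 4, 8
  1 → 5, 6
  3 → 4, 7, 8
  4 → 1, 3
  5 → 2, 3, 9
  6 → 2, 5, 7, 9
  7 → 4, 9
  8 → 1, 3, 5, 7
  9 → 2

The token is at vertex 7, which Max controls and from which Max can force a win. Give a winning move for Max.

9

A0 = {2}
A1: add {9} — 9 (Max) has 9→2.
A2: add {7} — 7 (Max) has 7→9.
A3 = A2; e.g. 0 (Min) can still go to 4. Fixed point.
From 7, successor 9 is in the attractor (rank 1); the other successor 4 is not.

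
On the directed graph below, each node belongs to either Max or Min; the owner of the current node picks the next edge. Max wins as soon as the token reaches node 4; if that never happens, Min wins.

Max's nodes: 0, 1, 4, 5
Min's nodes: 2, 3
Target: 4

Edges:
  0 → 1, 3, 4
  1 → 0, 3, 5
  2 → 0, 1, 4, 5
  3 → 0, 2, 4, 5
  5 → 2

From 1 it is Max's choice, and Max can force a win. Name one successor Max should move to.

A0 = {4}
A1: add {0} — 0 (Max) has 0→4.
A2: add {1} — 1 (Max) has 1→0.
A3 = A2; e.g. 2 (Min) can still go to 5. Fixed point.
From 1, successor 0 is in the attractor (rank 1); the other successors 3, 5 are not.

0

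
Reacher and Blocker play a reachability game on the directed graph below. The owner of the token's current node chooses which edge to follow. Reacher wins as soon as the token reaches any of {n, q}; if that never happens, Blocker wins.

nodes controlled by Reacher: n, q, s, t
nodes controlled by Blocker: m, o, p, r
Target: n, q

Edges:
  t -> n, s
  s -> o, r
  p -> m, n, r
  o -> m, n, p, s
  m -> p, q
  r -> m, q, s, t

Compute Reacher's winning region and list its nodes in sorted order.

n, q, t

A0 = {n, q}
A1: add {t} — t (Reacher) has t→n.
A2 = A1; e.g. m (Blocker) can still go to p. Fixed point.
Reacher's winning region = {n, q, t}.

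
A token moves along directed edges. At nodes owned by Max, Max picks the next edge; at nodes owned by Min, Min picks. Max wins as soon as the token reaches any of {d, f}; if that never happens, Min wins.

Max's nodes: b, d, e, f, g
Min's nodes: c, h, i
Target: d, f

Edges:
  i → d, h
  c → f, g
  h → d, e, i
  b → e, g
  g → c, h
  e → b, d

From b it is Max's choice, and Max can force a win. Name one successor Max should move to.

A0 = {d, f}
A1: add {e} — e (Max) has e→d.
A2: add {b} — b (Max) has b→e.
A3 = A2; e.g. c (Min) can still go to g. Fixed point.
From b, successor e is in the attractor (rank 1); the other successor g is not.

e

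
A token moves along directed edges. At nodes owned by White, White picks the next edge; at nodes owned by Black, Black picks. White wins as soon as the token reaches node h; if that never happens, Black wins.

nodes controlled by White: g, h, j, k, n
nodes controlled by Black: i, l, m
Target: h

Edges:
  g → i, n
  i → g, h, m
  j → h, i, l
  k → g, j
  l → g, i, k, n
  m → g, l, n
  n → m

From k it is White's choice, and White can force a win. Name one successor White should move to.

j

A0 = {h}
A1: add {j} — j (White) has j→h.
A2: add {k} — k (White) has k→j.
A3 = A2; e.g. g (White) has no edge into A2. Fixed point.
From k, successor j is in the attractor (rank 1); the other successor g is not.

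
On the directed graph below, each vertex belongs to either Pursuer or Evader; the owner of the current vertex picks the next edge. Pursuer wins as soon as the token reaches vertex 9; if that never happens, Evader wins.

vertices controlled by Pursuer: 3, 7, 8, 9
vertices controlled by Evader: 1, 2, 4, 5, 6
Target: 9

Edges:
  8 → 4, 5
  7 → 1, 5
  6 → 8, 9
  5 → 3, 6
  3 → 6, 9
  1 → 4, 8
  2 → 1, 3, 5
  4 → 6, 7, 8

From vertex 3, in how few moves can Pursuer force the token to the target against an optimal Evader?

1

A0 = {9}
A1: add {3} — 3 (Pursuer) has 3→9.
A2 = A1; e.g. 1 (Evader) can still go to 4. Fixed point.
3 enters the attractor at level 1, so Pursuer can force the target in 1 move from there.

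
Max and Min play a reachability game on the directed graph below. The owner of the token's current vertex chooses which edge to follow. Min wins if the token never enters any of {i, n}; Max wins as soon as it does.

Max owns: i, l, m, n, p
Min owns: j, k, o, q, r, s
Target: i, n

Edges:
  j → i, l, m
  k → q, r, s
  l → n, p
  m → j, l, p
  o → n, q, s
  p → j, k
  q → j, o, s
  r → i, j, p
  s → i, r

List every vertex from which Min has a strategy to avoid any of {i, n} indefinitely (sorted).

k, o, q

A0 = {i, n}
A1: add {l} — l (Max) has l→n.
A2: add {m} — m (Max) has m→l.
A3: add {j} — j (Min): all of {i, l, m} already in.
A4: add {p} — p (Max) has p→j.
A5: add {r} — r (Min): all of {i, j, p} already in.
A6: add {s} — s (Min): all of {i, r} already in.
A7 = A6; e.g. k (Min) can still go to q. Fixed point.
Max's attractor = {i, j, l, m, n, p, r, s}; Min avoids the target exactly from the complement.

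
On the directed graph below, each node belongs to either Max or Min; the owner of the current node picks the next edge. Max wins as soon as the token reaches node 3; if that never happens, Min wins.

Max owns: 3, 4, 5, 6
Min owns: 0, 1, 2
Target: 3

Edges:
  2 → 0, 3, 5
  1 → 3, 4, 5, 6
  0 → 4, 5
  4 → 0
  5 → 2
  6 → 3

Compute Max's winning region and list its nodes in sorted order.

A0 = {3}
A1: add {6} — 6 (Max) has 6→3.
A2 = A1; e.g. 0 (Min) can still go to 4. Fixed point.
Max's winning region = {3, 6}.

3, 6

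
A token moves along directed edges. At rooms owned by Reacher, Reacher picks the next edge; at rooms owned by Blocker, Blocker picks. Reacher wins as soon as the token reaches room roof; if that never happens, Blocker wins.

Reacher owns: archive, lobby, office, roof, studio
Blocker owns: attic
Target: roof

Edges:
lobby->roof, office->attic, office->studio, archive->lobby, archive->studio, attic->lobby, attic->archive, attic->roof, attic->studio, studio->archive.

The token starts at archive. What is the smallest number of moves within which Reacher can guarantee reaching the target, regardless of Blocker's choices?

2

A0 = {roof}
A1: add {lobby} — lobby (Reacher) has lobby→roof.
A2: add {archive} — archive (Reacher) has archive→lobby.
archive enters the attractor at level 2, so Reacher can force the target in 2 moves from there.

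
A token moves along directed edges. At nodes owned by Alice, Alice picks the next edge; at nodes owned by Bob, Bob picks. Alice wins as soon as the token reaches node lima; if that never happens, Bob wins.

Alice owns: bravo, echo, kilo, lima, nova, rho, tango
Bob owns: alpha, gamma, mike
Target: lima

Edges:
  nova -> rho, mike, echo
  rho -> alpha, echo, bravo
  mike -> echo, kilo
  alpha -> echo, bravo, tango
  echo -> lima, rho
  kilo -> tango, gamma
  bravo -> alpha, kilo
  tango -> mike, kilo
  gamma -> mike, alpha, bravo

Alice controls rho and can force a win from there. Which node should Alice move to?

A0 = {lima}
A1: add {echo} — echo (Alice) has echo→lima.
A2: add {nova, rho} — nova (Alice) has nova→echo; rho (Alice) has rho→echo.
A3 = A2; e.g. mike (Bob) can still go to kilo. Fixed point.
From rho, successor echo is in the attractor (rank 1); the other successors alpha, bravo are not.

echo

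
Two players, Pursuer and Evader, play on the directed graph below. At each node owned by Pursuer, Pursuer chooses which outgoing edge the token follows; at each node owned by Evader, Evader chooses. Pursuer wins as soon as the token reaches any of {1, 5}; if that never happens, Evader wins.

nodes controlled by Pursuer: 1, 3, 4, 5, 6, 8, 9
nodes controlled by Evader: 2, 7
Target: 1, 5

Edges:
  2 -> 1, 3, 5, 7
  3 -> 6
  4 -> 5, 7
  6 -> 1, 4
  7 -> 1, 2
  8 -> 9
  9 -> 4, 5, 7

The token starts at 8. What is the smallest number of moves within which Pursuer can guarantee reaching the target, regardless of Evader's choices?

A0 = {1, 5}
A1: add {4, 6, 9} — 4 (Pursuer) has 4→5; 6 (Pursuer) has 6→1; 9 (Pursuer) has 9→5.
A2: add {3, 8} — 3 (Pursuer) has 3→6; 8 (Pursuer) has 8→9.
A3 = A2; e.g. 2 (Evader) can still go to 7. Fixed point.
8 enters the attractor at level 2, so Pursuer can force the target in 2 moves from there.

2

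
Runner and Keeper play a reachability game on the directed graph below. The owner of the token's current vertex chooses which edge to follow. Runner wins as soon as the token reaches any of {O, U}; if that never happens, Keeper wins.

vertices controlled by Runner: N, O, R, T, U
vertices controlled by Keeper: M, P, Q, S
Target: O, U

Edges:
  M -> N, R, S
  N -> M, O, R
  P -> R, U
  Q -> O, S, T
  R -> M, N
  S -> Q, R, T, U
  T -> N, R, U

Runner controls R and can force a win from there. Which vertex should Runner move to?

A0 = {O, U}
A1: add {N, T} — N (Runner) has N→O; T (Runner) has T→U.
A2: add {R} — R (Runner) has R→N.
A3: add {P} — P (Keeper): all of {R, U} already in.
A4 = A3; e.g. M (Keeper) can still go to S. Fixed point.
From R, successor N is in the attractor (rank 1); the other successor M is not.

N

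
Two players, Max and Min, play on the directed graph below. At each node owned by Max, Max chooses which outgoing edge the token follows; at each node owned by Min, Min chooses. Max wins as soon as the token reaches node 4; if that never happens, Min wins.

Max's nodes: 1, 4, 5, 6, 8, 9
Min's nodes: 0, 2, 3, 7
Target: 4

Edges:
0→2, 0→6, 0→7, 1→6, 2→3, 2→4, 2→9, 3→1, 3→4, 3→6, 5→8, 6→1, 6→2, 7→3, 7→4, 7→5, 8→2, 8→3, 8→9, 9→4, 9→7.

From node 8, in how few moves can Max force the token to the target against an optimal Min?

2

A0 = {4}
A1: add {9} — 9 (Max) has 9→4.
A2: add {8} — 8 (Max) has 8→9.
8 enters the attractor at level 2, so Max can force the target in 2 moves from there.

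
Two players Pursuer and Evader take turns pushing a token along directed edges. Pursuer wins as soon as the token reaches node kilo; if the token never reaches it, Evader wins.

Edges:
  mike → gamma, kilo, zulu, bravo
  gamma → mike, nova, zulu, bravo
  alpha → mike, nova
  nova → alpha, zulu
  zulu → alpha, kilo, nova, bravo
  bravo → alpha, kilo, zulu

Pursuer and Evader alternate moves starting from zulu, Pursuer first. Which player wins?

Pursuer

Track states (vertex, player-to-move).
A0 = {(kilo,Pursuer), (kilo,Evader)}
A1: add {(mike,Pursuer), (zulu,Pursuer), (bravo,Pursuer)}.
(zulu,Pursuer) ∈ A1 ⇒ Pursuer forces the target.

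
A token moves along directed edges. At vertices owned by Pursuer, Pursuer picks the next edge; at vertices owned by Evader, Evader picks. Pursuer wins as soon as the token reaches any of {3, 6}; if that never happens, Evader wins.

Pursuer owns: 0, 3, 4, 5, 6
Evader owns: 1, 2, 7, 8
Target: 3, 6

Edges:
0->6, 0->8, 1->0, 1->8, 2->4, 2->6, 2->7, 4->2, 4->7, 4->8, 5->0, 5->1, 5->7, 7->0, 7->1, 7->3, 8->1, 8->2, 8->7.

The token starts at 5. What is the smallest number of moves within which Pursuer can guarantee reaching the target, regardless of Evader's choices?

A0 = {3, 6}
A1: add {0} — 0 (Pursuer) has 0→6.
A2: add {5} — 5 (Pursuer) has 5→0.
A3 = A2; e.g. 1 (Evader) can still go to 8. Fixed point.
5 enters the attractor at level 2, so Pursuer can force the target in 2 moves from there.

2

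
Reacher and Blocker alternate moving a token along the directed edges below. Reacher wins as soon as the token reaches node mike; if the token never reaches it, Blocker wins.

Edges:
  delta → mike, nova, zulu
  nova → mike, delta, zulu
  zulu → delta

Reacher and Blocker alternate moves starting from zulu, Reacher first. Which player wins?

Track states (vertex, player-to-move).
A0 = {(mike,Reacher), (mike,Blocker)}
A1: add {(delta,Reacher), (nova,Reacher)}.
A2: add {(zulu,Blocker)}.
A3 = A2; e.g. (delta,Blocker) stays out. (zulu,Reacher) never enters ⇒ Blocker avoids the target.

Blocker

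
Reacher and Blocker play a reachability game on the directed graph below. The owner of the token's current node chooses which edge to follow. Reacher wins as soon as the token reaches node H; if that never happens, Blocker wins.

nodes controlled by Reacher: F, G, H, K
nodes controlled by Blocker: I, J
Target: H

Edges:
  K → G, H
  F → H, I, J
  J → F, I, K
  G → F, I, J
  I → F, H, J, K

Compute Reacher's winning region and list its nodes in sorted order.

A0 = {H}
A1: add {F, K} — F (Reacher) has F→H; K (Reacher) has K→H.
A2: add {G} — G (Reacher) has G→F.
A3 = A2; e.g. I (Blocker) can still go to J. Fixed point.
Reacher's winning region = {F, G, H, K}.

F, G, H, K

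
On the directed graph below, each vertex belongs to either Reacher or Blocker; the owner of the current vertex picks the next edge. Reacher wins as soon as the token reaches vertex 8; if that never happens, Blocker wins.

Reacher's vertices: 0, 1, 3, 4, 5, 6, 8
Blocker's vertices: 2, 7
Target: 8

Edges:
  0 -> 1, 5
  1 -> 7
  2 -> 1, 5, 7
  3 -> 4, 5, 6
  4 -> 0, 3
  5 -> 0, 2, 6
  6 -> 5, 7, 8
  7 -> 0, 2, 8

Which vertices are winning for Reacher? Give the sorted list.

A0 = {8}
A1: add {6} — 6 (Reacher) has 6→8.
A2: add {3, 5} — 3 (Reacher) has 3→6; 5 (Reacher) has 5→6.
A3: add {0, 4} — 0 (Reacher) has 0→5; 4 (Reacher) has 4→3.
A4 = A3; e.g. 1 (Reacher) has no edge into A3. Fixed point.
Reacher's winning region = {0, 3, 4, 5, 6, 8}.

0, 3, 4, 5, 6, 8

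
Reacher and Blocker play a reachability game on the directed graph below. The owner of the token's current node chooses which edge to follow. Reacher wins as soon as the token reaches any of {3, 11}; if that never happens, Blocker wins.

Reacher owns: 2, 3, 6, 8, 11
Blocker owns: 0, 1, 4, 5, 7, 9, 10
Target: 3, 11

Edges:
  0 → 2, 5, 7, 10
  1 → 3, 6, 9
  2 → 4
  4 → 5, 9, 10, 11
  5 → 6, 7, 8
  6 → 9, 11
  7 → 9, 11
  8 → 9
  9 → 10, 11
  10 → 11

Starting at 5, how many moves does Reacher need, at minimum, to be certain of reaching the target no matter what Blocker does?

4

A0 = {3, 11}
A1: add {6, 10} — 6 (Reacher) has 6→11; 10 (Blocker): all of {11} already in.
A2: add {9} — 9 (Blocker): all of {10, 11} already in.
A3: add {1, 7, 8} — 1 (Blocker): all of {3, 6, 9} already in; 7 (Blocker): all of {9, 11} already in; 8 (Reacher) has 8→9.
A4: add {5} — 5 (Blocker): all of {6, 7, 8} already in.
5 enters the attractor at level 4, so Reacher can force the target in 4 moves from there.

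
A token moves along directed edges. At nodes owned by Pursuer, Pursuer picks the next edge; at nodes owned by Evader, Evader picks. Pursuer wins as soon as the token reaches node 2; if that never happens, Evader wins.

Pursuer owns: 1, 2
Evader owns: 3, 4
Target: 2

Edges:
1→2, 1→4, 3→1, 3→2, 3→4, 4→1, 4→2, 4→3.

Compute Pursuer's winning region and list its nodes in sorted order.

A0 = {2}
A1: add {1} — 1 (Pursuer) has 1→2.
A2 = A1; e.g. 3 (Evader) can still go to 4. Fixed point.
Pursuer's winning region = {1, 2}.

1, 2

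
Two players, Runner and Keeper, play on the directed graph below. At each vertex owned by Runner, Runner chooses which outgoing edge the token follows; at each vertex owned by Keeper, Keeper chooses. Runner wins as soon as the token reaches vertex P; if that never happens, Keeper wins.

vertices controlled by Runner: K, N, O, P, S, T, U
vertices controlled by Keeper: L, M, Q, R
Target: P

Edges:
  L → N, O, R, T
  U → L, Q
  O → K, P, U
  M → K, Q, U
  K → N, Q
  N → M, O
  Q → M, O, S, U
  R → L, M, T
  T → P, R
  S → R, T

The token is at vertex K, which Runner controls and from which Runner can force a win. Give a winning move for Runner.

A0 = {P}
A1: add {O, T} — O (Runner) has O→P; T (Runner) has T→P.
A2: add {N, S} — N (Runner) has N→O; S (Runner) has S→T.
A3: add {K} — K (Runner) has K→N.
A4 = A3; e.g. L (Keeper) can still go to R. Fixed point.
From K, successor N is in the attractor (rank 2); the other successor Q is not.

N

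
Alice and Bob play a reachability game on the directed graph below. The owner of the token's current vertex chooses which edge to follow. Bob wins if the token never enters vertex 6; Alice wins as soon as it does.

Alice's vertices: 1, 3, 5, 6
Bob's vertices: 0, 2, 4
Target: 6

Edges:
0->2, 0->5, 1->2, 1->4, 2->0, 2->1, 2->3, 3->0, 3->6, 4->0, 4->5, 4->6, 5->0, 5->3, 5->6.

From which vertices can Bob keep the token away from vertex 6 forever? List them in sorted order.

0, 1, 2, 4

A0 = {6}
A1: add {3, 5} — 3 (Alice) has 3→6; 5 (Alice) has 5→6.
A2 = A1; e.g. 0 (Bob) can still go to 2. Fixed point.
Alice's attractor = {3, 5, 6}; Bob avoids the target exactly from the complement.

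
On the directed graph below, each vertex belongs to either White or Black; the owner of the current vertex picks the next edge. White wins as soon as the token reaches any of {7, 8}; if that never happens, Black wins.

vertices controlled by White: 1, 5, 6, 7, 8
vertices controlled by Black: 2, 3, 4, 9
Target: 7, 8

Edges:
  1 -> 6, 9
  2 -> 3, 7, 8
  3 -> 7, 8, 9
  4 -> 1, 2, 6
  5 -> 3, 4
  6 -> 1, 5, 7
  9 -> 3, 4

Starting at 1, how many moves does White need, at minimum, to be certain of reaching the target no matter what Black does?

A0 = {7, 8}
A1: add {6} — 6 (White) has 6→7.
A2: add {1} — 1 (White) has 1→6.
A3 = A2; e.g. 2 (Black) can still go to 3. Fixed point.
1 enters the attractor at level 2, so White can force the target in 2 moves from there.

2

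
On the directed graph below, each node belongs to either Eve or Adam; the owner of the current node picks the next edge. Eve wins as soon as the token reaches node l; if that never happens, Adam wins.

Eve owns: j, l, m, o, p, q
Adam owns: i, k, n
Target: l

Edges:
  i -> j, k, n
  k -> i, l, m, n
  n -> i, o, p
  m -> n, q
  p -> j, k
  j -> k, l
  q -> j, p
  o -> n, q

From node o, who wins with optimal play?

A0 = {l}
A1: add {j} — j (Eve) has j→l.
A2: add {p, q} — p (Eve) has p→j; q (Eve) has q→j.
A3: add {m, o} — m (Eve) has m→q; o (Eve) has o→q.
A4 = A3; e.g. i (Adam) can still go to k. Fixed point.
o ∈ A3, so Eve can force the target.

Eve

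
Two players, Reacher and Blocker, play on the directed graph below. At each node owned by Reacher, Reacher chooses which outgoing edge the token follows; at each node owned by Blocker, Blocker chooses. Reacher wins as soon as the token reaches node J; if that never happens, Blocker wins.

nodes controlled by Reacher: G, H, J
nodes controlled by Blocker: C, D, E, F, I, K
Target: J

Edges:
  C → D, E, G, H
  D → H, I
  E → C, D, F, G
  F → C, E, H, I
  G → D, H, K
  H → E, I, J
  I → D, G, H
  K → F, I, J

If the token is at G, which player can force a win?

A0 = {J}
A1: add {H} — H (Reacher) has H→J.
A2: add {G} — G (Reacher) has G→H.
A3 = A2; e.g. C (Blocker) can still go to D. Fixed point.
G ∈ A2, so Reacher can force the target.

Reacher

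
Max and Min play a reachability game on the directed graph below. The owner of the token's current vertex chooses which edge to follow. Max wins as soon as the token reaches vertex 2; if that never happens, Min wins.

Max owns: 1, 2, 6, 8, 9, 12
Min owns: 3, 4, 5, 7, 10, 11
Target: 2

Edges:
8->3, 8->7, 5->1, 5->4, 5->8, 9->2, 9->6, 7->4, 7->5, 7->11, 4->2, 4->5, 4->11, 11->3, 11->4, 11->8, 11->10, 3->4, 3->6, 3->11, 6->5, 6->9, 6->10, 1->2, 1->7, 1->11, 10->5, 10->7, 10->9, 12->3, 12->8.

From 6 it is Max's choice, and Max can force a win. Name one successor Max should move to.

9

A0 = {2}
A1: add {1, 9} — 1 (Max) has 1→2; 9 (Max) has 9→2.
A2: add {6} — 6 (Max) has 6→9.
A3 = A2; e.g. 3 (Min) can still go to 4. Fixed point.
From 6, successor 9 is in the attractor (rank 1); the other successors 5, 10 are not.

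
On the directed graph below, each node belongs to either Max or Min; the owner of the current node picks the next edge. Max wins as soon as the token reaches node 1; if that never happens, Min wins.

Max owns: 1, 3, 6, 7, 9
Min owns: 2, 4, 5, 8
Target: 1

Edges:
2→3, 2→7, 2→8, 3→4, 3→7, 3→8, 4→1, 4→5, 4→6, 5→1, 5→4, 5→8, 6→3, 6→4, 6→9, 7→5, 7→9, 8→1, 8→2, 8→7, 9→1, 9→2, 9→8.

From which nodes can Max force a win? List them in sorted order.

A0 = {1}
A1: add {9} — 9 (Max) has 9→1.
A2: add {6, 7} — 6 (Max) has 6→9; 7 (Max) has 7→9.
A3: add {3} — 3 (Max) has 3→7.
A4 = A3; e.g. 2 (Min) can still go to 8. Fixed point.
Max's winning region = {1, 3, 6, 7, 9}.

1, 3, 6, 7, 9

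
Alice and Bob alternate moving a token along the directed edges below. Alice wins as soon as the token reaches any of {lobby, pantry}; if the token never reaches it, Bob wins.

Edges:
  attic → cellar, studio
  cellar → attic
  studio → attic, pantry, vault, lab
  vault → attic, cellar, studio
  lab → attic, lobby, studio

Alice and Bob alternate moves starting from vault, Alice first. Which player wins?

Track states (vertex, player-to-move).
A0 = {(lobby,Alice), (lobby,Bob), (pantry,Alice), (pantry,Bob)}
A1: add {(studio,Alice), (lab,Alice)}.
A2 = A1; e.g. (attic,Alice) stays out. (vault,Alice) never enters ⇒ Bob avoids the target.

Bob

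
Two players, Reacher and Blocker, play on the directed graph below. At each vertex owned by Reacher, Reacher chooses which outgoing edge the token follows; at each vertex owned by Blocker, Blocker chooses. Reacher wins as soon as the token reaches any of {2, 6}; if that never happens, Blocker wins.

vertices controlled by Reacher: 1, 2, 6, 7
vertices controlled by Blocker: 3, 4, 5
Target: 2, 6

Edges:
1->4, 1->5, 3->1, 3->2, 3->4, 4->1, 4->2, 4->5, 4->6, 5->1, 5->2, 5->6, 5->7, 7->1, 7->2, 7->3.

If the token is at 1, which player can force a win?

A0 = {2, 6}
A1: add {7} — 7 (Reacher) has 7→2.
A2 = A1; e.g. 1 (Reacher) has no edge into A1. Fixed point.
1 never enters the attractor, so Blocker can avoid the target forever.

Blocker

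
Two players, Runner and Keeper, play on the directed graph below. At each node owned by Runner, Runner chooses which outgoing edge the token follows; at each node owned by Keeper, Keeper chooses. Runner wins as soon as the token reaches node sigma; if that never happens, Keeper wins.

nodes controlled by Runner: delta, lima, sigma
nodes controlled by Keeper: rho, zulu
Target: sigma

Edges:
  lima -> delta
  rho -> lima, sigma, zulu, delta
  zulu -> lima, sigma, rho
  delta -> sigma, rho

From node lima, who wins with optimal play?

Runner

A0 = {sigma}
A1: add {delta} — delta (Runner) has delta→sigma.
A2: add {lima} — lima (Runner) has lima→delta.
A3 = A2; e.g. rho (Keeper) can still go to zulu. Fixed point.
lima ∈ A2, so Runner can force the target.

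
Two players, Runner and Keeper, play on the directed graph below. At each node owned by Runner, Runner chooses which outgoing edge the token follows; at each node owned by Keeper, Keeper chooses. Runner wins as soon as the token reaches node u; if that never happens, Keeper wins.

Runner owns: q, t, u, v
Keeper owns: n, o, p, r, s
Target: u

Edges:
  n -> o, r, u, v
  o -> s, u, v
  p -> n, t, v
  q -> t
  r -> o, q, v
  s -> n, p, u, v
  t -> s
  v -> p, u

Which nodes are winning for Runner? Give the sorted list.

u, v

A0 = {u}
A1: add {v} — v (Runner) has v→u.
A2 = A1; e.g. n (Keeper) can still go to o. Fixed point.
Runner's winning region = {u, v}.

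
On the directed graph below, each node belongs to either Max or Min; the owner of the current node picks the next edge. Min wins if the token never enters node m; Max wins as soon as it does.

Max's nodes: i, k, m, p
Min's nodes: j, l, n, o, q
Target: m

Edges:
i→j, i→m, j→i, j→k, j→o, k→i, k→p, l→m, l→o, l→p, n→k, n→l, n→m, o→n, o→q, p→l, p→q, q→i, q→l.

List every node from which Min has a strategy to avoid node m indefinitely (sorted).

j, l, n, o, p, q

A0 = {m}
A1: add {i} — i (Max) has i→m.
A2: add {k} — k (Max) has k→i.
A3 = A2; e.g. j (Min) can still go to o. Fixed point.
Max's attractor = {i, k, m}; Min avoids the target exactly from the complement.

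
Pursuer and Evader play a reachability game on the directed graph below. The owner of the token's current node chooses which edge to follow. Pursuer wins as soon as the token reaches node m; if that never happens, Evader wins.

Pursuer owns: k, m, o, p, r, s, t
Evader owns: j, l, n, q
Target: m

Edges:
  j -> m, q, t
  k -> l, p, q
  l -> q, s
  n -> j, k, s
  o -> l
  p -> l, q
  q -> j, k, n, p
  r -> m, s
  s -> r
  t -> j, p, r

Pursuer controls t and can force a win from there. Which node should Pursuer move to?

r

A0 = {m}
A1: add {r} — r (Pursuer) has r→m.
A2: add {s, t} — s (Pursuer) has s→r; t (Pursuer) has t→r.
A3 = A2; e.g. j (Evader) can still go to q. Fixed point.
From t, successor r is in the attractor (rank 1); the other successors j, p are not.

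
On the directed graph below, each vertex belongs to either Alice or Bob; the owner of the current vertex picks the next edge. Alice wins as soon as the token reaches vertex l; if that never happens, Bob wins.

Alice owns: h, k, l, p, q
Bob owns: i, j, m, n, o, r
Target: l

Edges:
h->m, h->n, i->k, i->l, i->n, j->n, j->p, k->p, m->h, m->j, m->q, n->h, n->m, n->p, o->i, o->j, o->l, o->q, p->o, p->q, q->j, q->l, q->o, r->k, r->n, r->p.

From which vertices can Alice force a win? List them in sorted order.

k, l, p, q

A0 = {l}
A1: add {q} — q (Alice) has q→l.
A2: add {p} — p (Alice) has p→q.
A3: add {k} — k (Alice) has k→p.
A4 = A3; e.g. h (Alice) has no edge into A3. Fixed point.
Alice's winning region = {k, l, p, q}.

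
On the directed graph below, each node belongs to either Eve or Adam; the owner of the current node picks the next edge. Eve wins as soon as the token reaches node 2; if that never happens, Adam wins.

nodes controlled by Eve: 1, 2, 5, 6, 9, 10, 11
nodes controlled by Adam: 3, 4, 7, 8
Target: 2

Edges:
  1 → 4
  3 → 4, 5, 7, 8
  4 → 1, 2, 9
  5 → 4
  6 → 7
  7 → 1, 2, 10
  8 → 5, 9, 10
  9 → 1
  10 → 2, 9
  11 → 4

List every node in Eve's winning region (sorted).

A0 = {2}
A1: add {10} — 10 (Eve) has 10→2.
A2 = A1; e.g. 1 (Eve) has no edge into A1. Fixed point.
Eve's winning region = {2, 10}.

2, 10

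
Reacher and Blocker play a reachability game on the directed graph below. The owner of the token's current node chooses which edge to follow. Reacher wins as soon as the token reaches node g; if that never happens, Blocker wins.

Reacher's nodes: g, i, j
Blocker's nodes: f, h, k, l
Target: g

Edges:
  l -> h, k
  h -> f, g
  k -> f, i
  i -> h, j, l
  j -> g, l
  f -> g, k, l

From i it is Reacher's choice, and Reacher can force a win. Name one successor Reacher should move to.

A0 = {g}
A1: add {j} — j (Reacher) has j→g.
A2: add {i} — i (Reacher) has i→j.
A3 = A2; e.g. f (Blocker) can still go to k. Fixed point.
From i, successor j is in the attractor (rank 1); the other successors h, l are not.

j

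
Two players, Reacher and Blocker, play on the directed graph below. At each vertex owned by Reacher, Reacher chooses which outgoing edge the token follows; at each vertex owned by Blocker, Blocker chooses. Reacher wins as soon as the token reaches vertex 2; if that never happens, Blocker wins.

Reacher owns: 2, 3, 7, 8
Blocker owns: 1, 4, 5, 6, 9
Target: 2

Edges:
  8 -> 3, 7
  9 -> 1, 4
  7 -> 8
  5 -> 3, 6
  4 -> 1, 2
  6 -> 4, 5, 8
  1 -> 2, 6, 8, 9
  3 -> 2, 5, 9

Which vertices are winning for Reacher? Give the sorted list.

A0 = {2}
A1: add {3} — 3 (Reacher) has 3→2.
A2: add {8} — 8 (Reacher) has 8→3.
A3: add {7} — 7 (Reacher) has 7→8.
A4 = A3; e.g. 1 (Blocker) can still go to 6. Fixed point.
Reacher's winning region = {2, 3, 7, 8}.

2, 3, 7, 8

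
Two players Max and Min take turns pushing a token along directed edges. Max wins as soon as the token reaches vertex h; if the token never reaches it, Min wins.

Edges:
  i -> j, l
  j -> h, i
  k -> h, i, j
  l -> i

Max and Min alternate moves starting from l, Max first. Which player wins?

Min

Track states (vertex, player-to-move).
A0 = {(h,Max), (h,Min)}
A1: add {(j,Max), (k,Max)}.
A2 = A1; e.g. (i,Max) stays out. (l,Max) never enters ⇒ Min avoids the target.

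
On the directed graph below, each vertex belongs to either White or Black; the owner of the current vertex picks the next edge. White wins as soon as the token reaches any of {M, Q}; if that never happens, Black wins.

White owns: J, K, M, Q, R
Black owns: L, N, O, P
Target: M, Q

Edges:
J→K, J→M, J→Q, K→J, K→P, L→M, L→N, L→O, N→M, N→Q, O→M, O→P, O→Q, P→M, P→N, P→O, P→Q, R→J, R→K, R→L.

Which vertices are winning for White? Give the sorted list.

J, K, M, N, Q, R

A0 = {M, Q}
A1: add {J, N} — J (White) has J→M; N (Black): all of {M, Q} already in.
A2: add {K, R} — K (White) has K→J; R (White) has R→J.
A3 = A2; e.g. L (Black) can still go to O. Fixed point.
White's winning region = {J, K, M, N, Q, R}.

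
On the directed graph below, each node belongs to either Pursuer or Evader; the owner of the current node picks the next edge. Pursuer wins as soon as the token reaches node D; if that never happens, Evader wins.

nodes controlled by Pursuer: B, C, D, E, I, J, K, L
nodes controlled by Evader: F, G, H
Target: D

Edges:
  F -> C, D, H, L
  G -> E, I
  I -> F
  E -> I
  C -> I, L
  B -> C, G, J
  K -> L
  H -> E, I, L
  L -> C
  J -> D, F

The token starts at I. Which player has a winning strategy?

A0 = {D}
A1: add {J} — J (Pursuer) has J→D.
A2: add {B} — B (Pursuer) has B→J.
A3 = A2; e.g. C (Pursuer) has no edge into A2. Fixed point.
I never enters the attractor, so Evader can avoid the target forever.

Evader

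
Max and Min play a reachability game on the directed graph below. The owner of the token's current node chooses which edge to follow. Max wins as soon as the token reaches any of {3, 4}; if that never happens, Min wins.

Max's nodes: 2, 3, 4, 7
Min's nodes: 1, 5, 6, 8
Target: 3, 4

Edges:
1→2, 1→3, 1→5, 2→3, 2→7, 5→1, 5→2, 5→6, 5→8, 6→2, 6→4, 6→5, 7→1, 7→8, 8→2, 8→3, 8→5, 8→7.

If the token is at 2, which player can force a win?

Max

A0 = {3, 4}
A1: add {2} — 2 (Max) has 2→3.
A2 = A1; e.g. 1 (Min) can still go to 5. Fixed point.
2 ∈ A1, so Max can force the target.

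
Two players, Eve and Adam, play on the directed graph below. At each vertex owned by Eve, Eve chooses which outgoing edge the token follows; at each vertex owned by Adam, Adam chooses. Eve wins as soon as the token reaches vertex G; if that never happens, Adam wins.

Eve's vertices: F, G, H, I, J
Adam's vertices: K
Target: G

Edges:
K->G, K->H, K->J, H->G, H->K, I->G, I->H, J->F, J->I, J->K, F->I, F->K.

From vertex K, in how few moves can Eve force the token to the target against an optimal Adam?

3

A0 = {G}
A1: add {H, I} — H (Eve) has H→G; I (Eve) has I→G.
A2: add {F, J} — F (Eve) has F→I; J (Eve) has J→I.
A3: add {K} — K (Adam): all of {G, H, J} already in.
A3 = all vertices. Fixed point.
K enters the attractor at level 3, so Eve can force the target in 3 moves from there.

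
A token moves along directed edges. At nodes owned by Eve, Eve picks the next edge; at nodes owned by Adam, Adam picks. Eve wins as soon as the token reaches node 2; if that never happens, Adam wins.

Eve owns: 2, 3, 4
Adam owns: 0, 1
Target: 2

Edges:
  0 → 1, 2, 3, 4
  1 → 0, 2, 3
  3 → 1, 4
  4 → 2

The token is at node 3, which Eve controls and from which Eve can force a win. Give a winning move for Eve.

4

A0 = {2}
A1: add {4} — 4 (Eve) has 4→2.
A2: add {3} — 3 (Eve) has 3→4.
A3 = A2; e.g. 0 (Adam) can still go to 1. Fixed point.
From 3, successor 4 is in the attractor (rank 1); the other successor 1 is not.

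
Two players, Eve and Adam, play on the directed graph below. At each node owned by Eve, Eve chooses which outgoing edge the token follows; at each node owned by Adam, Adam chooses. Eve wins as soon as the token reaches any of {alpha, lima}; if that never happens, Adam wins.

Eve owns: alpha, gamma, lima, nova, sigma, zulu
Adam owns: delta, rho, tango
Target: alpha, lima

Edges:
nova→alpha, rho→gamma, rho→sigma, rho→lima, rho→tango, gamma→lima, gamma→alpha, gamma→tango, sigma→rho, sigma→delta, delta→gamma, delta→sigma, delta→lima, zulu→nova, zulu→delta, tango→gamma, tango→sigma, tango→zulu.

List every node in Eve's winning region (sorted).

alpha, gamma, lima, nova, zulu

A0 = {alpha, lima}
A1: add {gamma, nova} — nova (Eve) has nova→alpha; gamma (Eve) has gamma→lima.
A2: add {zulu} — zulu (Eve) has zulu→nova.
A3 = A2; e.g. rho (Adam) can still go to sigma. Fixed point.
Eve's winning region = {alpha, gamma, lima, nova, zulu}.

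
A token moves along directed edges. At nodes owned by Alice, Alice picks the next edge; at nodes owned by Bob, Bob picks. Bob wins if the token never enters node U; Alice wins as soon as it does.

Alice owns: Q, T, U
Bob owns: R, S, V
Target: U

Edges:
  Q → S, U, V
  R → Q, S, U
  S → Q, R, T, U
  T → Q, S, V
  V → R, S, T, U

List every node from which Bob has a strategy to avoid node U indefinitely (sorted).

A0 = {U}
A1: add {Q} — Q (Alice) has Q→U.
A2: add {T} — T (Alice) has T→Q.
A3 = A2; e.g. R (Bob) can still go to S. Fixed point.
Alice's attractor = {Q, T, U}; Bob avoids the target exactly from the complement.

R, S, V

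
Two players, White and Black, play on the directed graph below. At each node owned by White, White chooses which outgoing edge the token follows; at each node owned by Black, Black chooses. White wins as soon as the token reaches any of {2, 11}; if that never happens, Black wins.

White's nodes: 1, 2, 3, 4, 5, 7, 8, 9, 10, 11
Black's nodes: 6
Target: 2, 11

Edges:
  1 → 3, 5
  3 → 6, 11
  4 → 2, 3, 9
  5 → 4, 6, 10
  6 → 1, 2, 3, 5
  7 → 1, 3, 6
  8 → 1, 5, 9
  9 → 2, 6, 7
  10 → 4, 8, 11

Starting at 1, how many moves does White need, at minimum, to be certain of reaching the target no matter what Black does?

2

A0 = {2, 11}
A1: add {3, 4, 9, 10} — 3 (White) has 3→11; 4 (White) has 4→2; 9 (White) has 9→2; 10 (White) has 10→11.
A2: add {1, 5, 7, 8} — 1 (White) has 1→3; 5 (White) has 5→4; 7 (White) has 7→3; 8 (White) has 8→9.
1 enters the attractor at level 2, so White can force the target in 2 moves from there.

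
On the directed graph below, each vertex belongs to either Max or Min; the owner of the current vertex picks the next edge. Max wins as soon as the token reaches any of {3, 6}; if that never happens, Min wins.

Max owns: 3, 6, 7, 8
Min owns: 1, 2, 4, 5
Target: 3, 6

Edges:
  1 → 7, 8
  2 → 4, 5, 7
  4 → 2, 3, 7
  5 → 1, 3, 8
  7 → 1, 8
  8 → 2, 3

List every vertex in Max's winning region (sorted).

1, 3, 5, 6, 7, 8

A0 = {3, 6}
A1: add {8} — 8 (Max) has 8→3.
A2: add {7} — 7 (Max) has 7→8.
A3: add {1} — 1 (Min): all of {7, 8} already in.
A4: add {5} — 5 (Min): all of {1, 3, 8} already in.
A5 = A4; e.g. 2 (Min) can still go to 4. Fixed point.
Max's winning region = {1, 3, 5, 6, 7, 8}.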